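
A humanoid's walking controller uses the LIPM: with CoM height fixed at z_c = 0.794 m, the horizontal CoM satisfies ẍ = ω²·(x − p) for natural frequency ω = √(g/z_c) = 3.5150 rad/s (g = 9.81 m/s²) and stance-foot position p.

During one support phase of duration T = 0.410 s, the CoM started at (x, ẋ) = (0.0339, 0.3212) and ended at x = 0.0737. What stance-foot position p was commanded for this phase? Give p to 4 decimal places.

p = 0.1496

ωT = 3.5150·0.410 = 1.441150; cosh(ωT) = 2.231104, sinh(ωT) = 1.994448
x(T) = p + (x₀−p)·cosh(ωT) + (ẋ₀/ω)·sinh(ωT) ⇒ p·(1 − cosh) = x(T) − x₀·cosh − (ẋ₀/ω)·sinh
numerator   = 0.0737 − (0.0339)·2.231104 − (0.3212/3.5150)·1.994448 = -0.184187
denominator = 1 − 2.231104 = -1.231104
p = -0.184187 / -1.231104 = 0.1496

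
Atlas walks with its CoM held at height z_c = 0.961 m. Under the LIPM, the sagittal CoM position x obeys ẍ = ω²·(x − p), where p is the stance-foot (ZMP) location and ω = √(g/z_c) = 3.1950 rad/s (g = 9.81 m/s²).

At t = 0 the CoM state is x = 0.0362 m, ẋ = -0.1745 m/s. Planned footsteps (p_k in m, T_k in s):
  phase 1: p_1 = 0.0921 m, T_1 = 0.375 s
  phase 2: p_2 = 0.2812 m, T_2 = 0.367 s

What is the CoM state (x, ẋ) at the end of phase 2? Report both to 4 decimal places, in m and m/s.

x = -0.6451, ẋ = -2.7720

phase 1: p=0.0921, T=0.375, ωT=1.198125, cosh=1.807829, sinh=1.506069; start (x,ẋ)=(0.036200, -0.174500) → end (x,ẋ)=(-0.091214, -0.584451)
phase 2: p=0.2812, T=0.367, ωT=1.172565, cosh=1.769920, sinh=1.460348; start (x,ẋ)=(-0.091214, -0.584451) → end (x,ẋ)=(-0.645079, -2.772044)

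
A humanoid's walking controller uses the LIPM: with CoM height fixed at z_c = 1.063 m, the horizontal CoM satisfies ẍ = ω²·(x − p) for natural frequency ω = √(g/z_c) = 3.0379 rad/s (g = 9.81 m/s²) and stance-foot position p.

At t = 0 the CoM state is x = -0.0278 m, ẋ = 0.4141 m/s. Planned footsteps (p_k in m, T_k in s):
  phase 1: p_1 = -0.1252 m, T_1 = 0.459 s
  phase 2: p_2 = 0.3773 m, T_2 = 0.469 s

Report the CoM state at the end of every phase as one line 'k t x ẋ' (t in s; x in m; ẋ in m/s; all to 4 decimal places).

1 0.4590 0.3412 1.4462
2 0.9280 1.2301 2.9651

phase 1: p=-0.1252, T=0.459, ωT=1.394396, cosh=2.140261, sinh=1.892278; start (x,ẋ)=(-0.027800, 0.414100) → end (x,ẋ)=(0.341200, 1.446191)
phase 2: p=0.3773, T=0.469, ωT=1.424775, cosh=2.198743, sinh=1.958180; start (x,ẋ)=(0.341200, 1.446191) → end (x,ẋ)=(1.230117, 2.965053)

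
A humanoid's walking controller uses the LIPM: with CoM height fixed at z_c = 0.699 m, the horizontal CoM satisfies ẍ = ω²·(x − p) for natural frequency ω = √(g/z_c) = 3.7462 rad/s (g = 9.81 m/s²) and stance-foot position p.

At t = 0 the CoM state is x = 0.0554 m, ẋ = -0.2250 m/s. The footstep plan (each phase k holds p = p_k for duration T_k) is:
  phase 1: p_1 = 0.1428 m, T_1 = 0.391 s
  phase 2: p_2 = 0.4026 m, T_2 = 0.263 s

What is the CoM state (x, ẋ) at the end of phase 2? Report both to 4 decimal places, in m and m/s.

x = -0.8494, ẋ = -4.3182

phase 1: p=0.1428, T=0.391, ωT=1.464764, cosh=2.278828, sinh=2.047695; start (x,ẋ)=(0.055400, -0.225000) → end (x,ẋ)=(-0.179356, -1.183188)
phase 2: p=0.4026, T=0.263, ωT=0.985251, cosh=1.525914, sinh=1.152569; start (x,ẋ)=(-0.179356, -1.183188) → end (x,ẋ)=(-0.849439, -4.318186)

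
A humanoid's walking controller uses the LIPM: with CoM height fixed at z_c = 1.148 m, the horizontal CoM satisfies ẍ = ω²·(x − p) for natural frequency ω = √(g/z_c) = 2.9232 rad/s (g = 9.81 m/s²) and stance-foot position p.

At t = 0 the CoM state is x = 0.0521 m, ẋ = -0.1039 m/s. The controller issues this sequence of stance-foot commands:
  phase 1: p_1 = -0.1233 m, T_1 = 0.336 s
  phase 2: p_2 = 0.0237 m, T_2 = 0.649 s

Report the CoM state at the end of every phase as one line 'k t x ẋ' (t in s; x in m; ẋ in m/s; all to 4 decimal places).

phase 1: p=-0.1233, T=0.336, ωT=0.982195, cosh=1.522400, sinh=1.147912; start (x,ẋ)=(0.052100, -0.103900) → end (x,ẋ)=(0.102928, 0.430391)
phase 2: p=0.0237, T=0.649, ωT=1.897157, cosh=3.408453, sinh=3.258459; start (x,ẋ)=(0.102928, 0.430391) → end (x,ẋ)=(0.773498, 2.221627)

1 0.3360 0.1029 0.4304
2 0.9850 0.7735 2.2216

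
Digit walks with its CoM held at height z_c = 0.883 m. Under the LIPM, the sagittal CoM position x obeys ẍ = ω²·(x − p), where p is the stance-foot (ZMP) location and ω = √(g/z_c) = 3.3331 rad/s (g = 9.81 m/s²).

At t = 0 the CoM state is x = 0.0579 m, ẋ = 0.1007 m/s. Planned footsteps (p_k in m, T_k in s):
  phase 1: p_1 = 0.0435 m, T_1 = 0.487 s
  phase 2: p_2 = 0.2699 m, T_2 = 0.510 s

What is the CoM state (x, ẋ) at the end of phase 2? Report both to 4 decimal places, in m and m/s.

phase 1: p=0.0435, T=0.487, ωT=1.623220, cosh=2.633324, sinh=2.436062; start (x,ẋ)=(0.057900, 0.100700) → end (x,ẋ)=(0.155018, 0.382099)
phase 2: p=0.2699, T=0.510, ωT=1.699881, cosh=2.828001, sinh=2.645295; start (x,ẋ)=(0.155018, 0.382099) → end (x,ẋ)=(0.248265, 0.067660)

x = 0.2483, ẋ = 0.0677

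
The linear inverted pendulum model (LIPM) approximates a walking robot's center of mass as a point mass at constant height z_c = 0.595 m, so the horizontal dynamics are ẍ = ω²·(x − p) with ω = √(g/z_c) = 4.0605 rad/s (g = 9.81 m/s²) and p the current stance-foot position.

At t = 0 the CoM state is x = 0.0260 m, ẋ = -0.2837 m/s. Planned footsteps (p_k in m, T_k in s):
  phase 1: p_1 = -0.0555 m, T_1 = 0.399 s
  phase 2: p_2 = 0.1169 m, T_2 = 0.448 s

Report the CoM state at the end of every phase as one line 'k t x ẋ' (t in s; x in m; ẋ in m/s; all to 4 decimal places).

1 0.3990 -0.0111 0.0585
2 0.8470 -0.2449 -1.3755

phase 1: p=-0.0555, T=0.399, ωT=1.620140, cosh=2.625833, sinh=2.427962; start (x,ẋ)=(0.026000, -0.283700) → end (x,ẋ)=(-0.011132, 0.058538)
phase 2: p=0.1169, T=0.448, ωT=1.819104, cosh=3.164251, sinh=3.002080; start (x,ẋ)=(-0.011132, 0.058538) → end (x,ẋ)=(-0.244946, -1.375473)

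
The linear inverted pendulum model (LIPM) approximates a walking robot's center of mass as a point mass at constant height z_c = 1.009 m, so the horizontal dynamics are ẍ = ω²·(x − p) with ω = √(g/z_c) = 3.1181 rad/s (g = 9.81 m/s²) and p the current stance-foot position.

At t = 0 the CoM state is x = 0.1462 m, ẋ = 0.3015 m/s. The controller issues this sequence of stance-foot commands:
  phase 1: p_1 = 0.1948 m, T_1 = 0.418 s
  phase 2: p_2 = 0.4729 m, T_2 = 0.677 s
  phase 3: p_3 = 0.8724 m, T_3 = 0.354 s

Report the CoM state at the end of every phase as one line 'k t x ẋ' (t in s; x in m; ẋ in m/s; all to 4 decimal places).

phase 1: p=0.1948, T=0.418, ωT=1.303366, cosh=1.976642, sinh=1.705026; start (x,ẋ)=(0.146200, 0.301500) → end (x,ẋ)=(0.263600, 0.337578)
phase 2: p=0.4729, T=0.677, ωT=2.110954, cosh=4.188617, sinh=4.067494; start (x,ẋ)=(0.263600, 0.337578) → end (x,ẋ)=(0.036587, -1.240533)
phase 3: p=0.8724, T=0.354, ωT=1.103807, cosh=1.673616, sinh=1.342010; start (x,ẋ)=(0.036587, -1.240533) → end (x,ẋ)=(-1.060348, -5.573654)

1 0.4180 0.2636 0.3376
2 1.0950 0.0366 -1.2405
3 1.4490 -1.0603 -5.5737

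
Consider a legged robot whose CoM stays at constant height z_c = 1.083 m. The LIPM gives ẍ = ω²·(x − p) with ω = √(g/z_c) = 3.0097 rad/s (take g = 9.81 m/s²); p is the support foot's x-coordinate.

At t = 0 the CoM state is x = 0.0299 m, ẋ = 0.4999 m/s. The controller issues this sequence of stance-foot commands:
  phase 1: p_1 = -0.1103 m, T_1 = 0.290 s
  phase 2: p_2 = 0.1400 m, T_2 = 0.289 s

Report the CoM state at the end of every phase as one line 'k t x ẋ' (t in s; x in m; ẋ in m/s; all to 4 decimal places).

1 0.2900 0.2509 1.1196
2 0.5790 0.6615 1.8987

phase 1: p=-0.1103, T=0.290, ωT=0.872813, cosh=1.405705, sinh=0.987930; start (x,ẋ)=(0.029900, 0.499900) → end (x,ẋ)=(0.250871, 1.119579)
phase 2: p=0.1400, T=0.289, ωT=0.869803, cosh=1.402738, sinh=0.983704; start (x,ẋ)=(0.250871, 1.119579) → end (x,ẋ)=(0.661451, 1.898727)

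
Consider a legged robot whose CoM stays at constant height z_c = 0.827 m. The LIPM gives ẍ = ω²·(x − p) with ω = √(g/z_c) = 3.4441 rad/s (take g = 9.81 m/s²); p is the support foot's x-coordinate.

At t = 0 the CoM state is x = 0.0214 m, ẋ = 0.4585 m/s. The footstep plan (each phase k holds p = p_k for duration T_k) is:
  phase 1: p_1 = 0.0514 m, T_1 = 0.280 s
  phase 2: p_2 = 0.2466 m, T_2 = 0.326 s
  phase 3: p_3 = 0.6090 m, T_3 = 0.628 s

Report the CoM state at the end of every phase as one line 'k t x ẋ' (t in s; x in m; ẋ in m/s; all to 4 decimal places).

1 0.2800 0.1556 0.5729
2 0.6060 0.3205 0.5428
3 1.2340 0.0140 -1.8727

phase 1: p=0.0514, T=0.280, ωT=0.964348, cosh=1.502154, sinh=1.120923; start (x,ẋ)=(0.021400, 0.458500) → end (x,ẋ)=(0.155560, 0.572921)
phase 2: p=0.2466, T=0.326, ωT=1.122777, cosh=1.699376, sinh=1.374000; start (x,ẋ)=(0.155560, 0.572921) → end (x,ẋ)=(0.320451, 0.542786)
phase 3: p=0.6090, T=0.628, ωT=2.162895, cosh=4.405633, sinh=4.290642; start (x,ẋ)=(0.320451, 0.542786) → end (x,ẋ)=(0.013959, -1.872688)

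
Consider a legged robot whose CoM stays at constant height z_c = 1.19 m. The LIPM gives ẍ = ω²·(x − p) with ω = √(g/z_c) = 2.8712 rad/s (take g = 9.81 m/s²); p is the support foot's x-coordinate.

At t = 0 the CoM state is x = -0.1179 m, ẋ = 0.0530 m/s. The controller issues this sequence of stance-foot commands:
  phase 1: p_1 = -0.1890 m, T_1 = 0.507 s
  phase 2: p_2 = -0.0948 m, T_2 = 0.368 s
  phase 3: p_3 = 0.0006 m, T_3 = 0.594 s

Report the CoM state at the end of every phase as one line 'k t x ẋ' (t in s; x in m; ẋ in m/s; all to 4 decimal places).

phase 1: p=-0.1890, T=0.507, ωT=1.455698, cosh=2.260357, sinh=2.027120; start (x,ẋ)=(-0.117900, 0.053000) → end (x,ẋ)=(0.009130, 0.533620)
phase 2: p=-0.0948, T=0.368, ωT=1.056602, cosh=1.612107, sinh=1.264472; start (x,ẋ)=(0.009130, 0.533620) → end (x,ẋ)=(0.307752, 1.237577)
phase 3: p=0.0006, T=0.594, ωT=1.705493, cosh=2.842890, sinh=2.661207; start (x,ẋ)=(0.307752, 1.237577) → end (x,ẋ)=(2.020863, 5.865201)

1 0.5070 0.0091 0.5336
2 0.8750 0.3078 1.2376
3 1.4690 2.0209 5.8652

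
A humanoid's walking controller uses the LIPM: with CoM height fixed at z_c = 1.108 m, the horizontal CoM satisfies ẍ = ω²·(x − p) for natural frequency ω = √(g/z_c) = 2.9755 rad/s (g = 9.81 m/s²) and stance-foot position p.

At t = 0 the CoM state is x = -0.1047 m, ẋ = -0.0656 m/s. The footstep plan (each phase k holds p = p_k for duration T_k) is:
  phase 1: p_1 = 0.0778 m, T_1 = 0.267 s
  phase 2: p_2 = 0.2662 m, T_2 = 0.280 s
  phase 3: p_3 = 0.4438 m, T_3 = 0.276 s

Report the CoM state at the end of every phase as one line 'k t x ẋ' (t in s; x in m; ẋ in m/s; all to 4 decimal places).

1 0.2670 -0.1848 -0.5657
2 0.5470 -0.5280 -2.0256
3 0.8230 -1.4985 -5.3985

phase 1: p=0.0778, T=0.267, ωT=0.794458, cosh=1.332534, sinh=0.880708; start (x,ẋ)=(-0.104700, -0.065600) → end (x,ẋ)=(-0.184804, -0.565664)
phase 2: p=0.2662, T=0.280, ωT=0.833140, cosh=1.367607, sinh=0.932924; start (x,ẋ)=(-0.184804, -0.565664) → end (x,ẋ)=(-0.527952, -2.025556)
phase 3: p=0.4438, T=0.276, ωT=0.821238, cosh=1.356600, sinh=0.916713; start (x,ẋ)=(-0.527952, -2.025556) → end (x,ẋ)=(-1.498526, -5.398496)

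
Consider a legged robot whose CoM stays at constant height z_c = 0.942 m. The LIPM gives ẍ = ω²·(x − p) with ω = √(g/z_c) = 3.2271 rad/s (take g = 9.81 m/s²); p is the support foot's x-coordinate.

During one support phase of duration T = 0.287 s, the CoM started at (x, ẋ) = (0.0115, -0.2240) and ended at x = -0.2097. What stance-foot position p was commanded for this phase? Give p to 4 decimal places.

p = 0.3314

ωT = 3.2271·0.287 = 0.926178; cosh(ωT) = 1.460452, sinh(ωT) = 1.064388
x(T) = p + (x₀−p)·cosh(ωT) + (ẋ₀/ω)·sinh(ωT) ⇒ p·(1 − cosh) = x(T) − x₀·cosh − (ẋ₀/ω)·sinh
numerator   = -0.2097 − (0.0115)·1.460452 − (-0.2240/3.2271)·1.064388 = -0.152614
denominator = 1 − 1.460452 = -0.460452
p = -0.152614 / -0.460452 = 0.3314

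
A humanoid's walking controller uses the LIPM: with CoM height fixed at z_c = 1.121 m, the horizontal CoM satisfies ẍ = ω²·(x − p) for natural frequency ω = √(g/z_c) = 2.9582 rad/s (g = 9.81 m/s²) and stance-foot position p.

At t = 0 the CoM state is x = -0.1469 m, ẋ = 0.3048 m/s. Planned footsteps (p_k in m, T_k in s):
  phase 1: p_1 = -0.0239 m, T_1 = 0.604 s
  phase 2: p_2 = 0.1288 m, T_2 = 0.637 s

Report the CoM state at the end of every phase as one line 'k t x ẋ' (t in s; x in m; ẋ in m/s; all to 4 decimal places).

1 0.6040 -0.1024 -0.1203
2 1.2410 -0.7805 -2.6042

phase 1: p=-0.0239, T=0.604, ωT=1.786753, cosh=3.068769, sinh=2.901266; start (x,ẋ)=(-0.146900, 0.304800) → end (x,ẋ)=(-0.102425, -0.120290)
phase 2: p=0.1288, T=0.637, ωT=1.884373, cosh=3.367076, sinh=3.215152; start (x,ẋ)=(-0.102425, -0.120290) → end (x,ẋ)=(-0.780490, -2.604219)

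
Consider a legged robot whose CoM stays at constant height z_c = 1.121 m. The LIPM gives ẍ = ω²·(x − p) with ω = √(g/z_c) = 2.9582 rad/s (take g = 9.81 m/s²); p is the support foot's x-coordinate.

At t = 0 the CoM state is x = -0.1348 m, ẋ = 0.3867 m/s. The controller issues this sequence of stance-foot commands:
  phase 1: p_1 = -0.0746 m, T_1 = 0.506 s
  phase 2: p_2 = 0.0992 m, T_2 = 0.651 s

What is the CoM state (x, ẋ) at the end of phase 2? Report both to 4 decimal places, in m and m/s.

phase 1: p=-0.0746, T=0.506, ωT=1.496849, cosh=2.345712, sinh=2.121878; start (x,ẋ)=(-0.134800, 0.386700) → end (x,ẋ)=(0.061563, 0.529215)
phase 2: p=0.0992, T=0.651, ωT=1.925788, cosh=3.503157, sinh=3.357397; start (x,ẋ)=(0.061563, 0.529215) → end (x,ẋ)=(0.567982, 1.480119)

x = 0.5680, ẋ = 1.4801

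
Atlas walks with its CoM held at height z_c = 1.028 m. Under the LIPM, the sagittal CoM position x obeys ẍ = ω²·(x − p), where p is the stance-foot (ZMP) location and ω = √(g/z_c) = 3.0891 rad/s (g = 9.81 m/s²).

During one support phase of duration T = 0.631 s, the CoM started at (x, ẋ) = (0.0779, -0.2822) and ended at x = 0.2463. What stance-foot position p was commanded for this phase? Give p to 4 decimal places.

p = -0.1090

ωT = 3.0891·0.631 = 1.949222; cosh(ωT) = 3.582803, sinh(ωT) = 3.440419
x(T) = p + (x₀−p)·cosh(ωT) + (ẋ₀/ω)·sinh(ωT) ⇒ p·(1 − cosh) = x(T) − x₀·cosh − (ẋ₀/ω)·sinh
numerator   = 0.2463 − (0.0779)·3.582803 − (-0.2822/3.0891)·3.440419 = 0.281494
denominator = 1 − 3.582803 = -2.582803
p = 0.281494 / -2.582803 = -0.1090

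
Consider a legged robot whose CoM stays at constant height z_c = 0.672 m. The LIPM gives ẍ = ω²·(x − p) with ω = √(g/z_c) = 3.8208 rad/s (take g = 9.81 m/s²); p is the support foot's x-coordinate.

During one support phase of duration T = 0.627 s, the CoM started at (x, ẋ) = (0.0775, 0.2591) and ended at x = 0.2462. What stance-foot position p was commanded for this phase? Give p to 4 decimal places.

p = 0.1217

ωT = 3.8208·0.627 = 2.395642; cosh(ωT) = 5.533176, sinh(ωT) = 5.442062
x(T) = p + (x₀−p)·cosh(ωT) + (ẋ₀/ω)·sinh(ωT) ⇒ p·(1 − cosh) = x(T) − x₀·cosh − (ẋ₀/ω)·sinh
numerator   = 0.2462 − (0.0775)·5.533176 − (0.2591/3.8208)·5.442062 = -0.551664
denominator = 1 − 5.533176 = -4.533176
p = -0.551664 / -4.533176 = 0.1217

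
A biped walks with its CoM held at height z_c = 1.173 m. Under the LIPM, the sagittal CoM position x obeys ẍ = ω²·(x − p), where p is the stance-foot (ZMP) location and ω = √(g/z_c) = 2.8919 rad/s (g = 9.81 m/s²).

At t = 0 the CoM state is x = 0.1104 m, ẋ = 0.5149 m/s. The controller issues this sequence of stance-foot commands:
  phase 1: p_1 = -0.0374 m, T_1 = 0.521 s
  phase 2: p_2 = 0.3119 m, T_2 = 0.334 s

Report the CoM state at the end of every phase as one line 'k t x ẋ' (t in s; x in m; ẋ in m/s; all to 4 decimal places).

phase 1: p=-0.0374, T=0.521, ωT=1.506680, cosh=2.366686, sinh=2.145041; start (x,ẋ)=(0.110400, 0.514900) → end (x,ẋ)=(0.694319, 2.135446)
phase 2: p=0.3119, T=0.334, ωT=0.965895, cosh=1.503890, sinh=1.123247; start (x,ẋ)=(0.694319, 2.135446) → end (x,ẋ)=(1.716447, 4.453692)

1 0.5210 0.6943 2.1354
2 0.8550 1.7164 4.4537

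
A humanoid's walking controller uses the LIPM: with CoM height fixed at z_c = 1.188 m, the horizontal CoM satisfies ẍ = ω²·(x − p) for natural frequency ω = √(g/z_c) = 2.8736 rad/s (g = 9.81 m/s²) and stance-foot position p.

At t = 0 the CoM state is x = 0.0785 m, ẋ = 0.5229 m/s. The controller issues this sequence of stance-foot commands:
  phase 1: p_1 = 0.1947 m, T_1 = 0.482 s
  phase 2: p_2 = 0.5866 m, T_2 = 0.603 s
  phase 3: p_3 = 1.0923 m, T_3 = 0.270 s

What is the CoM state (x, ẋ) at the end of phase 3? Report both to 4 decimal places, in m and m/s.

phase 1: p=0.1947, T=0.482, ωT=1.385075, cosh=2.122716, sinh=1.872411; start (x,ẋ)=(0.078500, 0.522900) → end (x,ẋ)=(0.288757, 0.484747)
phase 2: p=0.5866, T=0.603, ωT=1.732781, cosh=2.916577, sinh=2.739785; start (x,ẋ)=(0.288757, 0.484747) → end (x,ẋ)=(0.180092, -0.931128)
phase 3: p=1.0923, T=0.270, ωT=0.775872, cosh=1.316394, sinh=0.856092; start (x,ẋ)=(0.180092, -0.931128) → end (x,ẋ)=(-0.385923, -3.469822)

x = -0.3859, ẋ = -3.4698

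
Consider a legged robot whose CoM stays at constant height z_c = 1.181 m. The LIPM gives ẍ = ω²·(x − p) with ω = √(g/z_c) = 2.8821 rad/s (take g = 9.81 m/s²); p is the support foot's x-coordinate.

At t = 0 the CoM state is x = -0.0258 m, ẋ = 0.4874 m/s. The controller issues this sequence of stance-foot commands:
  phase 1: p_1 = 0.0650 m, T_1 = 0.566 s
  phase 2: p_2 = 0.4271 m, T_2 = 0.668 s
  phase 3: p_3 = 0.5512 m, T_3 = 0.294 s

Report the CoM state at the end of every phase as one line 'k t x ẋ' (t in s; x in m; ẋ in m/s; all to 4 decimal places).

1 0.5660 0.2397 0.6500
2 1.2340 0.5276 0.4633
3 1.5280 0.6718 0.5751

phase 1: p=0.0650, T=0.566, ωT=1.631269, cosh=2.653017, sinh=2.457336; start (x,ẋ)=(-0.025800, 0.487400) → end (x,ẋ)=(0.239673, 0.650009)
phase 2: p=0.4271, T=0.668, ωT=1.925243, cosh=3.501327, sinh=3.355486; start (x,ẋ)=(0.239673, 0.650009) → end (x,ẋ)=(0.527630, 0.463316)
phase 3: p=0.5512, T=0.294, ωT=0.847337, cosh=1.380990, sinh=0.952436; start (x,ẋ)=(0.527630, 0.463316) → end (x,ẋ)=(0.671760, 0.575135)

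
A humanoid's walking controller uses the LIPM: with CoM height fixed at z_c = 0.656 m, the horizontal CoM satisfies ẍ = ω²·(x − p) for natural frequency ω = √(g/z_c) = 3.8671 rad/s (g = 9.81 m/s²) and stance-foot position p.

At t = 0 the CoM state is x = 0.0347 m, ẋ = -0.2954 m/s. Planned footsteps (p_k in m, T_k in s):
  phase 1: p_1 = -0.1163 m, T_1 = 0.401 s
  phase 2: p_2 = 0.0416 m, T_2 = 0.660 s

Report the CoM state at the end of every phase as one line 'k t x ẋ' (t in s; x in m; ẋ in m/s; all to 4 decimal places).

1 0.4010 0.0837 0.5869
2 1.0610 1.2817 4.8286

phase 1: p=-0.1163, T=0.401, ωT=1.550707, cosh=2.463450, sinh=2.251352; start (x,ẋ)=(0.034700, -0.295400) → end (x,ẋ)=(0.083705, 0.586934)
phase 2: p=0.0416, T=0.660, ωT=2.552286, cosh=6.457159, sinh=6.379255; start (x,ẋ)=(0.083705, 0.586934) → end (x,ẋ)=(1.281696, 4.828615)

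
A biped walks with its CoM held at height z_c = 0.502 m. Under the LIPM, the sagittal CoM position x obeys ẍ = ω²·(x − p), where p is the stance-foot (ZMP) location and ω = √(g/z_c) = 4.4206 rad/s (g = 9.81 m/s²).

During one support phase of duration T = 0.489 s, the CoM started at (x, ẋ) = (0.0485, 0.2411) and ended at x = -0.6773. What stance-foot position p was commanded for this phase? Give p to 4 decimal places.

ωT = 4.4206·0.489 = 2.161673; cosh(ωT) = 4.400396, sinh(ωT) = 4.285264
x(T) = p + (x₀−p)·cosh(ωT) + (ẋ₀/ω)·sinh(ωT) ⇒ p·(1 − cosh) = x(T) − x₀·cosh − (ẋ₀/ω)·sinh
numerator   = -0.6773 − (0.0485)·4.400396 − (0.2411/4.4206)·4.285264 = -1.124438
denominator = 1 − 4.400396 = -3.400396
p = -1.124438 / -3.400396 = 0.3307

p = 0.3307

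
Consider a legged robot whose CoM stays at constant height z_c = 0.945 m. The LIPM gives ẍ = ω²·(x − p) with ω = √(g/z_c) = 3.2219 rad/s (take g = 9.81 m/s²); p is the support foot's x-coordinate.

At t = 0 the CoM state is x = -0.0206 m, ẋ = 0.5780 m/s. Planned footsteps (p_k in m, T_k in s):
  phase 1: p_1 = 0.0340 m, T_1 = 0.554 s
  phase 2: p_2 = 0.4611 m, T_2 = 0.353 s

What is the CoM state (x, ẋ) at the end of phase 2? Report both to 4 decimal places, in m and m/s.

x = 0.8800, ẋ = 1.8313

phase 1: p=0.0340, T=0.554, ωT=1.784933, cosh=3.063493, sinh=2.895685; start (x,ẋ)=(-0.020600, 0.578000) → end (x,ẋ)=(0.386211, 1.261303)
phase 2: p=0.4611, T=0.353, ωT=1.137331, cosh=1.719554, sinh=1.398880; start (x,ẋ)=(0.386211, 1.261303) → end (x,ẋ)=(0.879955, 1.831350)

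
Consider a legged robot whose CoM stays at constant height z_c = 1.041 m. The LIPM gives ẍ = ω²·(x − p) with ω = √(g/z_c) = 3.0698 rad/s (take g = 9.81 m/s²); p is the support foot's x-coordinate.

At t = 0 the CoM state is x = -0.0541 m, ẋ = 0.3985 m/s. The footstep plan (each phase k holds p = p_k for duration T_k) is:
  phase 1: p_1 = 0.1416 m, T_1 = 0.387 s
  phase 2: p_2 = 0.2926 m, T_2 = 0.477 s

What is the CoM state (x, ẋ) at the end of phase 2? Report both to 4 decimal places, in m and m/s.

x = -0.5302, ẋ = -2.3482

phase 1: p=0.1416, T=0.387, ωT=1.188013, cosh=1.792691, sinh=1.487864; start (x,ẋ)=(-0.054100, 0.398500) → end (x,ẋ)=(-0.016085, -0.179462)
phase 2: p=0.2926, T=0.477, ωT=1.464295, cosh=2.277866, sinh=2.046625; start (x,ẋ)=(-0.016085, -0.179462) → end (x,ẋ)=(-0.530191, -2.348177)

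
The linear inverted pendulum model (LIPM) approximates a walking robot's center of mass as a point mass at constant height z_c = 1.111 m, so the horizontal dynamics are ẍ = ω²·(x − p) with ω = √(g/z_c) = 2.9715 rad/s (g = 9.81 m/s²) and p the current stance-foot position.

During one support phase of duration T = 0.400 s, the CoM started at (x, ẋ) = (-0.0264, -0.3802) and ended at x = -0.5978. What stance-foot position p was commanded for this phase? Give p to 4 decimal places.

p = 0.4536

ωT = 2.9715·0.400 = 1.188600; cosh(ωT) = 1.793565, sinh(ωT) = 1.488918
x(T) = p + (x₀−p)·cosh(ωT) + (ẋ₀/ω)·sinh(ωT) ⇒ p·(1 − cosh) = x(T) − x₀·cosh − (ẋ₀/ω)·sinh
numerator   = -0.5978 − (-0.0264)·1.793565 − (-0.3802/2.9715)·1.488918 = -0.359945
denominator = 1 − 1.793565 = -0.793565
p = -0.359945 / -0.793565 = 0.4536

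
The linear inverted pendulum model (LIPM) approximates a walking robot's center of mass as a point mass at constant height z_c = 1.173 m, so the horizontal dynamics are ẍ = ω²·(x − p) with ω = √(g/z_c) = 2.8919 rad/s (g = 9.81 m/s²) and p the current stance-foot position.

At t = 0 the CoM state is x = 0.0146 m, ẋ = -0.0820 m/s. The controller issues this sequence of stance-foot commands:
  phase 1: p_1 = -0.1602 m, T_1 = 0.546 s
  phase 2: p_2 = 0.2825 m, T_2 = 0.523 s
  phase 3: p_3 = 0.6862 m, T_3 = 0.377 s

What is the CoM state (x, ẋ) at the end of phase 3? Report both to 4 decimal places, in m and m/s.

x = 1.8090, ẋ = 3.7254

phase 1: p=-0.1602, T=0.546, ωT=1.578977, cosh=2.528090, sinh=2.321904; start (x,ẋ)=(0.014600, -0.082000) → end (x,ẋ)=(0.215872, 0.966429)
phase 2: p=0.2825, T=0.523, ωT=1.512464, cosh=2.379132, sinh=2.158765; start (x,ẋ)=(0.215872, 0.966429) → end (x,ẋ)=(0.845410, 1.883309)
phase 3: p=0.6862, T=0.377, ωT=1.090246, cosh=1.655570, sinh=1.319437; start (x,ẋ)=(0.845410, 1.883309) → end (x,ẋ)=(1.809048, 3.725446)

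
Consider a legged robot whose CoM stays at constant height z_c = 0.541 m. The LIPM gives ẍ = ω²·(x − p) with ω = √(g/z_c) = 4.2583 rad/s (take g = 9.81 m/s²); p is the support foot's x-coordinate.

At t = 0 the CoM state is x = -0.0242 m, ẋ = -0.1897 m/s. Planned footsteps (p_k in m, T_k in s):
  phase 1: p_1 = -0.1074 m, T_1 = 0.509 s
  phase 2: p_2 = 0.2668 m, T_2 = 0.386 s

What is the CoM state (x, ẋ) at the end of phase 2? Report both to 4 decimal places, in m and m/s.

phase 1: p=-0.1074, T=0.509, ωT=2.167475, cosh=4.425330, sinh=4.310864; start (x,ẋ)=(-0.024200, -0.189700) → end (x,ẋ)=(0.068746, 0.687813)
phase 2: p=0.2668, T=0.386, ωT=1.643704, cosh=2.683781, sinh=2.490518; start (x,ẋ)=(0.068746, 0.687813) → end (x,ẋ)=(0.137542, -0.254498)

x = 0.1375, ẋ = -0.2545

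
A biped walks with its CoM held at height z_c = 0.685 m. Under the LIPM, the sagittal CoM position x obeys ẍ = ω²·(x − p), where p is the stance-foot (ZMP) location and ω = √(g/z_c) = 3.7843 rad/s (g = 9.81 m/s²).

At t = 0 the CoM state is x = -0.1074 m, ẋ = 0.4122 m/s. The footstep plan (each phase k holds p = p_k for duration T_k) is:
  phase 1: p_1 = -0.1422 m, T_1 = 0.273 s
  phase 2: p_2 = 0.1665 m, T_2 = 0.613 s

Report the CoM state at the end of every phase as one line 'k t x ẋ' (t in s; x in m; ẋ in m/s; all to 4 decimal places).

1 0.2730 0.0465 0.8140
2 0.8860 0.6340 1.8936

phase 1: p=-0.1422, T=0.273, ωT=1.033114, cosh=1.582849, sinh=1.226952; start (x,ẋ)=(-0.107400, 0.412200) → end (x,ẋ)=(0.046527, 0.814032)
phase 2: p=0.1665, T=0.613, ωT=2.319776, cosh=5.135845, sinh=5.037549; start (x,ẋ)=(0.046527, 0.814032) → end (x,ẋ)=(0.633955, 1.893634)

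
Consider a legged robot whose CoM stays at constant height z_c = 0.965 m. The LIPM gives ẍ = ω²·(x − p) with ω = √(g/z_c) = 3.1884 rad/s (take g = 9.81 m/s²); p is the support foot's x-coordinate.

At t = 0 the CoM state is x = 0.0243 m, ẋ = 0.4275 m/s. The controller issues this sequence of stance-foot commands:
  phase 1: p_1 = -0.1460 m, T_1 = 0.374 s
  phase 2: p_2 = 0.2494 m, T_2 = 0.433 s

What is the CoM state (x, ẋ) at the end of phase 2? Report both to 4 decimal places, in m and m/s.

x = 1.4093, ẋ = 4.0065

phase 1: p=-0.1460, T=0.374, ωT=1.192462, cosh=1.799328, sinh=1.495855; start (x,ẋ)=(0.024300, 0.427500) → end (x,ẋ)=(0.360989, 1.581439)
phase 2: p=0.2494, T=0.433, ωT=1.380577, cosh=2.114315, sinh=1.862882; start (x,ẋ)=(0.360989, 1.581439) → end (x,ẋ)=(1.409320, 4.006457)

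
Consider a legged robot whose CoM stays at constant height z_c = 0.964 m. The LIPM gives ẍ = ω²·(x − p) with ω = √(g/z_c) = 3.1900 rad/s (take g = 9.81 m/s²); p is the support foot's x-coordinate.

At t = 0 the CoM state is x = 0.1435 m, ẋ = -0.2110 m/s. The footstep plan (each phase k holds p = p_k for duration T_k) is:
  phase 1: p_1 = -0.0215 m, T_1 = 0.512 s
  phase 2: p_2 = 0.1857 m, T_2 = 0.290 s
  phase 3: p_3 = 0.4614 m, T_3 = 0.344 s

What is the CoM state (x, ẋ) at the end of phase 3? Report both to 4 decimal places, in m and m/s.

phase 1: p=-0.0215, T=0.512, ωT=1.633280, cosh=2.657965, sinh=2.462677; start (x,ẋ)=(0.143500, -0.211000) → end (x,ẋ)=(0.254172, 0.735400)
phase 2: p=0.1857, T=0.290, ωT=0.925100, cosh=1.459306, sinh=1.062814; start (x,ẋ)=(0.254172, 0.735400) → end (x,ẋ)=(0.530636, 1.305321)
phase 3: p=0.4614, T=0.344, ωT=1.097360, cosh=1.664998, sinh=1.331247; start (x,ẋ)=(0.530636, 1.305321) → end (x,ẋ)=(1.121412, 2.467379)

x = 1.1214, ẋ = 2.4674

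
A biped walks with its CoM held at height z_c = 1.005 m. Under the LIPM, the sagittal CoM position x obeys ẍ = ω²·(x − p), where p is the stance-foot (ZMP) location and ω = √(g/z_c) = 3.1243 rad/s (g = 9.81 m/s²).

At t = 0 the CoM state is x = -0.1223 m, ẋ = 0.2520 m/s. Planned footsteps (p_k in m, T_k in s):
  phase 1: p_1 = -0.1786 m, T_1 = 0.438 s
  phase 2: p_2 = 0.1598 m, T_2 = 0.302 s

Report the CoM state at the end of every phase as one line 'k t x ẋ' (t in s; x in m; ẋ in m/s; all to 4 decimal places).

1 0.4380 0.0874 0.8503
2 0.7400 0.3493 1.0111

phase 1: p=-0.1786, T=0.438, ωT=1.368443, cosh=2.091866, sinh=1.837363; start (x,ẋ)=(-0.122300, 0.252000) → end (x,ẋ)=(0.087370, 0.850339)
phase 2: p=0.1598, T=0.302, ωT=0.943539, cosh=1.479152, sinh=1.089904; start (x,ẋ)=(0.087370, 0.850339) → end (x,ẋ)=(0.349304, 1.011144)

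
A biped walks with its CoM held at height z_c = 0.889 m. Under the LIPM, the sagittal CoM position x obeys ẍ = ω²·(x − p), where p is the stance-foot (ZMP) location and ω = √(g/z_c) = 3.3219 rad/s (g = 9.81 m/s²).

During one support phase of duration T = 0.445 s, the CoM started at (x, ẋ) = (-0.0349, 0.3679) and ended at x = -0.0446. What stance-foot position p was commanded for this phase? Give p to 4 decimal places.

p = 0.1487

ωT = 3.3219·0.445 = 1.478245; cosh(ωT) = 2.306641, sinh(ωT) = 2.078604
x(T) = p + (x₀−p)·cosh(ωT) + (ẋ₀/ω)·sinh(ωT) ⇒ p·(1 − cosh) = x(T) − x₀·cosh − (ẋ₀/ω)·sinh
numerator   = -0.0446 − (-0.0349)·2.306641 − (0.3679/3.3219)·2.078604 = -0.194303
denominator = 1 − 2.306641 = -1.306641
p = -0.194303 / -1.306641 = 0.1487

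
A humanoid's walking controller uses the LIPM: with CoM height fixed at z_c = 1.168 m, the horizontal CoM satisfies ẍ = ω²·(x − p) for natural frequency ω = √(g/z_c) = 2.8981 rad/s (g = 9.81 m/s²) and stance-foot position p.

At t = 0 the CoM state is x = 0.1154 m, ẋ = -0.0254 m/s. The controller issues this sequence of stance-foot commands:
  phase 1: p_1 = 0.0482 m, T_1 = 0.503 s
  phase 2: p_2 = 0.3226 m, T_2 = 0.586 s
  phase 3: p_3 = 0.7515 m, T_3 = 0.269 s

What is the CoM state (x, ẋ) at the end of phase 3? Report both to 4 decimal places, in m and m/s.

x = 0.0357, ẋ = -1.4421

phase 1: p=0.0482, T=0.503, ωT=1.457744, cosh=2.264509, sinh=2.031748; start (x,ẋ)=(0.115400, -0.025400) → end (x,ẋ)=(0.182568, 0.338169)
phase 2: p=0.3226, T=0.586, ωT=1.698287, cosh=2.823787, sinh=2.640790; start (x,ẋ)=(0.182568, 0.338169) → end (x,ẋ)=(0.235324, -0.116785)
phase 3: p=0.7515, T=0.269, ωT=0.779589, cosh=1.319585, sinh=0.860991; start (x,ẋ)=(0.235324, -0.116785) → end (x,ẋ)=(0.035667, -1.442089)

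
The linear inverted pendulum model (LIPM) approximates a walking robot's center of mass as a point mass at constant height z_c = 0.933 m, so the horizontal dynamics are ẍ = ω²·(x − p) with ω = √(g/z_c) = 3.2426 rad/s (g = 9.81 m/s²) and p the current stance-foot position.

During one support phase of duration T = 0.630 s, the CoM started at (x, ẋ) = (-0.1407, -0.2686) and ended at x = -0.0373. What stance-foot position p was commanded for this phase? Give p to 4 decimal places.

p = -0.2836

ωT = 3.2426·0.630 = 2.042838; cosh(ωT) = 3.921063, sinh(ωT) = 3.791403
x(T) = p + (x₀−p)·cosh(ωT) + (ẋ₀/ω)·sinh(ωT) ⇒ p·(1 − cosh) = x(T) − x₀·cosh − (ẋ₀/ω)·sinh
numerator   = -0.0373 − (-0.1407)·3.921063 − (-0.2686/3.2426)·3.791403 = 0.828454
denominator = 1 − 3.921063 = -2.921063
p = 0.828454 / -2.921063 = -0.2836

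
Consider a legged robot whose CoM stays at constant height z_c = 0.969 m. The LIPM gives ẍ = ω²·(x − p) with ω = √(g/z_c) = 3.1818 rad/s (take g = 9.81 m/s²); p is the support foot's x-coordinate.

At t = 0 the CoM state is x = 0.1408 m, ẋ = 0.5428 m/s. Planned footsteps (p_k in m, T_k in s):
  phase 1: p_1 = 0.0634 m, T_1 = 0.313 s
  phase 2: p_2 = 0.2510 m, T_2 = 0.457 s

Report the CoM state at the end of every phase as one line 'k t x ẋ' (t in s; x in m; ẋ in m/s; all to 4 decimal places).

phase 1: p=0.0634, T=0.313, ωT=0.995903, cosh=1.538279, sinh=1.168890; start (x,ẋ)=(0.140800, 0.542800) → end (x,ẋ)=(0.381870, 1.122842)
phase 2: p=0.2510, T=0.457, ωT=1.454083, cosh=2.257085, sinh=2.023470; start (x,ẋ)=(0.381870, 1.122842) → end (x,ẋ)=(1.260457, 3.376926)

1 0.3130 0.3819 1.1228
2 0.7700 1.2605 3.3769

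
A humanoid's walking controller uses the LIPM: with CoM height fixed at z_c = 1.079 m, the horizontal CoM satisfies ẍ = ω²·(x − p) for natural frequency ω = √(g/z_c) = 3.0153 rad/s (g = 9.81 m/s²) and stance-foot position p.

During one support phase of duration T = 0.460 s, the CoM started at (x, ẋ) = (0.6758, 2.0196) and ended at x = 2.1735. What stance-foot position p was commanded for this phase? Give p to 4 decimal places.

p = 0.4620

ωT = 3.0153·0.460 = 1.387038; cosh(ωT) = 2.126395, sinh(ωT) = 1.876581
x(T) = p + (x₀−p)·cosh(ωT) + (ẋ₀/ω)·sinh(ωT) ⇒ p·(1 − cosh) = x(T) − x₀·cosh − (ẋ₀/ω)·sinh
numerator   = 2.1735 − (0.6758)·2.126395 − (2.0196/3.0153)·1.876581 = -0.520422
denominator = 1 − 2.126395 = -1.126395
p = -0.520422 / -1.126395 = 0.4620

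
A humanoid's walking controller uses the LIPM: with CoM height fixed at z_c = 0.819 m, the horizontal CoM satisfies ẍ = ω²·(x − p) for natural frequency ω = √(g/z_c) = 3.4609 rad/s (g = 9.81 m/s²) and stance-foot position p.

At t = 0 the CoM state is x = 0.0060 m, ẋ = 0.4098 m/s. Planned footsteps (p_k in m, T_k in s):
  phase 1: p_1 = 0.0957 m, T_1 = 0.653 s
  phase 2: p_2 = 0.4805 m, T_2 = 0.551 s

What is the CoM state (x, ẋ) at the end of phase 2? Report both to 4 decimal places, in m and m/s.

x = 0.0811, ẋ = -1.1735

phase 1: p=0.0957, T=0.653, ωT=2.259968, cosh=4.843567, sinh=4.739213; start (x,ẋ)=(0.006000, 0.409800) → end (x,ẋ)=(0.222395, 0.513639)
phase 2: p=0.4805, T=0.551, ωT=1.906956, cosh=3.440547, sinh=3.292016; start (x,ẋ)=(0.222395, 0.513639) → end (x,ẋ)=(0.081053, -1.173474)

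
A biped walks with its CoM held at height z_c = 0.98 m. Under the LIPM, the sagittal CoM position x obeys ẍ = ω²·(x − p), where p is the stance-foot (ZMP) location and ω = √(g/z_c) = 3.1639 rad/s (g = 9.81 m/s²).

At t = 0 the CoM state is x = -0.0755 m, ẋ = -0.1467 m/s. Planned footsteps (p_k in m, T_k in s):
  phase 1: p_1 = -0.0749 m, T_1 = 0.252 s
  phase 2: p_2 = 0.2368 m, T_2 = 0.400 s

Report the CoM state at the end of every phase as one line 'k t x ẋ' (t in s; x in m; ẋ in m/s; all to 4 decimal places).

1 0.2520 -0.1167 -0.1975
2 0.6520 -0.5415 -2.2028

phase 1: p=-0.0749, T=0.252, ωT=0.797303, cosh=1.335044, sinh=0.884502; start (x,ẋ)=(-0.075500, -0.146700) → end (x,ẋ)=(-0.116713, -0.197530)
phase 2: p=0.2368, T=0.400, ωT=1.265560, cosh=1.913579, sinh=1.631498; start (x,ẋ)=(-0.116713, -0.197530) → end (x,ẋ)=(-0.541533, -2.202785)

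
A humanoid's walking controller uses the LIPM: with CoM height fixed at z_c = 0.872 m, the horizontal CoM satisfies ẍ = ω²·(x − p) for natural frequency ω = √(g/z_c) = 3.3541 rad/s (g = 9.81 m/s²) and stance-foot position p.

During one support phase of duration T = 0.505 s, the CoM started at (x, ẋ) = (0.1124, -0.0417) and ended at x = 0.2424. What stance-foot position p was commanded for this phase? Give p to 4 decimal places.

ωT = 3.3541·0.505 = 1.693820; cosh(ωT) = 2.812021, sinh(ωT) = 2.628205
x(T) = p + (x₀−p)·cosh(ωT) + (ẋ₀/ω)·sinh(ωT) ⇒ p·(1 − cosh) = x(T) − x₀·cosh − (ẋ₀/ω)·sinh
numerator   = 0.2424 − (0.1124)·2.812021 − (-0.0417/3.3541)·2.628205 = -0.040996
denominator = 1 − 2.812021 = -1.812021
p = -0.040996 / -1.812021 = 0.0226

p = 0.0226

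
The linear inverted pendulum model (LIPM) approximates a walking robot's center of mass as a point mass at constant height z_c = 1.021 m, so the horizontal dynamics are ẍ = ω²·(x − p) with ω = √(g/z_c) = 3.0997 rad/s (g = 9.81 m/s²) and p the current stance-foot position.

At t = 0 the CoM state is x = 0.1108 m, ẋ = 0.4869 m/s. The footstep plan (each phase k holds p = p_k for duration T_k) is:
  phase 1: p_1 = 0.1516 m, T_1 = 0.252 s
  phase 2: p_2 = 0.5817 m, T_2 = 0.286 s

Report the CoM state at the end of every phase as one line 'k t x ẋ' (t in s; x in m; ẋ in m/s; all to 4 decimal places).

1 0.2520 0.2333 0.5340
2 0.5380 0.2607 -0.3299

phase 1: p=0.1516, T=0.252, ωT=0.781124, cosh=1.320909, sinh=0.863018; start (x,ẋ)=(0.110800, 0.486900) → end (x,ẋ)=(0.233270, 0.534007)
phase 2: p=0.5817, T=0.286, ωT=0.886514, cosh=1.419373, sinh=1.007283; start (x,ẋ)=(0.233270, 0.534007) → end (x,ẋ)=(0.260679, -0.329942)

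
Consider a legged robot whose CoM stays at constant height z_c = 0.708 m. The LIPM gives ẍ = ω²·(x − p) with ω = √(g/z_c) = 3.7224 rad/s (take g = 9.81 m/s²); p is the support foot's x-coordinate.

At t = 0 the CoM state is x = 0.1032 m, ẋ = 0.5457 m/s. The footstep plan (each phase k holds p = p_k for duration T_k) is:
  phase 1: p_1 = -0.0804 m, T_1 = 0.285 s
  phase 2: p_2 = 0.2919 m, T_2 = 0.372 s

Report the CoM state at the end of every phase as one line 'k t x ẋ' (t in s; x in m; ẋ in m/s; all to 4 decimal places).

1 0.2850 0.4030 1.7516
2 0.6570 1.4083 4.4908

phase 1: p=-0.0804, T=0.285, ωT=1.060884, cosh=1.617537, sinh=1.271387; start (x,ẋ)=(0.103200, 0.545700) → end (x,ẋ)=(0.402964, 1.751597)
phase 2: p=0.2919, T=0.372, ωT=1.384733, cosh=2.122075, sinh=1.871684; start (x,ẋ)=(0.402964, 1.751597) → end (x,ẋ)=(1.408317, 4.490818)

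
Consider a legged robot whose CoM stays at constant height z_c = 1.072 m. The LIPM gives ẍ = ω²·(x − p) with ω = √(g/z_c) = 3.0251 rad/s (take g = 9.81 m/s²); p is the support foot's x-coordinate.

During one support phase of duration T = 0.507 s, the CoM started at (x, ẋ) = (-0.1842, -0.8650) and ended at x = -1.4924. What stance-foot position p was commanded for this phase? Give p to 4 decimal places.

p = 0.2902

ωT = 3.0251·0.507 = 1.533726; cosh(ωT) = 2.425573, sinh(ωT) = 2.209842
x(T) = p + (x₀−p)·cosh(ωT) + (ẋ₀/ω)·sinh(ωT) ⇒ p·(1 − cosh) = x(T) − x₀·cosh − (ẋ₀/ω)·sinh
numerator   = -1.4924 − (-0.1842)·2.425573 − (-0.8650/3.0251)·2.209842 = -0.413725
denominator = 1 − 2.425573 = -1.425573
p = -0.413725 / -1.425573 = 0.2902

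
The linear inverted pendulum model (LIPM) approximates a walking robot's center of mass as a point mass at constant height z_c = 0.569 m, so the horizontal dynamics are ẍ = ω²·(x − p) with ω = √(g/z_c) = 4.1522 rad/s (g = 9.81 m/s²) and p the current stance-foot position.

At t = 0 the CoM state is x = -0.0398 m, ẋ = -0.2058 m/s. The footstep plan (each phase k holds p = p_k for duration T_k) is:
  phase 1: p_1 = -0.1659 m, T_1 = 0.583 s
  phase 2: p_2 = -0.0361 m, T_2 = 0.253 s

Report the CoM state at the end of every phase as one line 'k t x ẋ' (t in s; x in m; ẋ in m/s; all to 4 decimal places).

phase 1: p=-0.1659, T=0.583, ωT=2.420733, cosh=5.671479, sinh=5.582622; start (x,ẋ)=(-0.039800, -0.205800) → end (x,ẋ)=(0.272576, 1.755828)
phase 2: p=-0.0361, T=0.253, ωT=1.050507, cosh=1.604430, sinh=1.254669; start (x,ẋ)=(0.272576, 1.755828) → end (x,ẋ)=(0.989707, 4.425193)

1 0.5830 0.2726 1.7558
2 0.8360 0.9897 4.4252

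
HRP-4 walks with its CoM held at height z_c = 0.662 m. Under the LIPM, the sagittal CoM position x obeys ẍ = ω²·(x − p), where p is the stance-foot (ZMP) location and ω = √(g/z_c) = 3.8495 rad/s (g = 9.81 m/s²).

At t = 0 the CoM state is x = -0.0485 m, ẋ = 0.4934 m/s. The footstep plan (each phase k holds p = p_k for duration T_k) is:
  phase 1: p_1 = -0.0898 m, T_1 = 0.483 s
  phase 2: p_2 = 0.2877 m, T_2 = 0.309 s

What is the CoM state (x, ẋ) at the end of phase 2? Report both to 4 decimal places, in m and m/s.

x = 1.3952, ẋ = 4.7213

phase 1: p=-0.0898, T=0.483, ωT=1.859308, cosh=3.287538, sinh=3.131758; start (x,ẋ)=(-0.048500, 0.493400) → end (x,ẋ)=(0.447381, 2.119972)
phase 2: p=0.2877, T=0.309, ωT=1.189496, cosh=1.794899, sinh=1.490524; start (x,ẋ)=(0.447381, 2.119972) → end (x,ẋ)=(1.395162, 4.721346)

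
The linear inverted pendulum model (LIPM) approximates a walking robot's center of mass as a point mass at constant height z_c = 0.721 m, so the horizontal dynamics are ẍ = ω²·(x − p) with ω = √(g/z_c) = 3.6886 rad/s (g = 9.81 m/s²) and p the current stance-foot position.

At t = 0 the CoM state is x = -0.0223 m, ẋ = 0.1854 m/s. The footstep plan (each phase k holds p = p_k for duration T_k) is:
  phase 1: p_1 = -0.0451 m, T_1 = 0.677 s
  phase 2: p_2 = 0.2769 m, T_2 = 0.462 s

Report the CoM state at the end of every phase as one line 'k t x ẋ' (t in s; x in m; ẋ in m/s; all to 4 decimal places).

phase 1: p=-0.0451, T=0.677, ωT=2.497182, cosh=6.115266, sinh=6.032949; start (x,ẋ)=(-0.022300, 0.185400) → end (x,ẋ)=(0.397562, 1.641142)
phase 2: p=0.2769, T=0.462, ωT=1.704133, cosh=2.839275, sinh=2.657345; start (x,ẋ)=(0.397562, 1.641142) → end (x,ẋ)=(1.801805, 5.842367)

1 0.6770 0.3976 1.6411
2 1.1390 1.8018 5.8424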